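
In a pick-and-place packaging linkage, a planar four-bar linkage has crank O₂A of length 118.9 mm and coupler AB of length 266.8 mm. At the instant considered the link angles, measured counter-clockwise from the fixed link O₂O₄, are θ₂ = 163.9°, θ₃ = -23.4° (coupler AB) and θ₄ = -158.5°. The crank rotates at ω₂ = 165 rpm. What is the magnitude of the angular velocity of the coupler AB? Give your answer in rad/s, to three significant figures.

6.66

ω₂ = 17.28 rad/s (from 165 rpm).
Differentiating the loop-closure r₂e^{iθ₂}+r₃e^{iθ₃}=r₁+r₄e^{iθ₄} gives r₂ω₂e^{iθ₂}+r₃ω₃e^{iθ₃}=r₄ω₄e^{iθ₄}.
Eliminating the other unknown: ω₃ = r₂ω₂ sin(θ₄−θ₂) / [r₃ sin(θ₃−θ₄)].
Numerator sine = +0.61015; denominator sine = +0.70587.
Result = 0.1189·17.28·(+0.61015) / (0.2668·(+0.70587)) = +6.656 rad/s; magnitude 6.656 rad/s.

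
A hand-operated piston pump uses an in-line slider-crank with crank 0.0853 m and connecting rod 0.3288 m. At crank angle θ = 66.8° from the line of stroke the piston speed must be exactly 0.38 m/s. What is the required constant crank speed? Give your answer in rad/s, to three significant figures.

For an in-line slider-crank, |v_piston| = rω|sinθ|·[1 + r cosθ/√(L² − r² sin²θ)].
With r = 0.0853 m, L = 0.3288 m, θ = 66.8°: the bracketed kinematic factor |dx/dθ| = 0.086653 m.
ω = v/|dx/dθ| = 0.38/0.086653 = 4.3853 rad/s.

4.39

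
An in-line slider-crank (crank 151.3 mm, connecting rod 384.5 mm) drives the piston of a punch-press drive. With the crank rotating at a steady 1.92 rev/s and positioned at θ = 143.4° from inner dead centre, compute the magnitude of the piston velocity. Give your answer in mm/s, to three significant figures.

735

ω = 2π·1.92 = 12.06 rad/s
For an in-line slider-crank, x = r cosθ + √(L² − r² sin²θ), so v = −rω sinθ·[1 + r cosθ/√(L² − r² sin²θ)].
With r = 0.1513 m, L = 0.3845 m, θ = 143.4°: √(L² − r² sin²θ) = 0.37377 m.
v = −0.1513·12.06·0.59622·[1 + 0.1513·-0.80282/0.37377] = -0.7346 m/s.
|v| = 0.7346 m/s = 734.6 mm/s.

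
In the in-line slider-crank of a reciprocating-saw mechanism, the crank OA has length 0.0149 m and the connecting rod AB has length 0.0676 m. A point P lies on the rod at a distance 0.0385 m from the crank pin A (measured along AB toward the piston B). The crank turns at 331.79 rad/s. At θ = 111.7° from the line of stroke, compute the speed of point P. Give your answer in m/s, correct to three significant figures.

4.45

ω = 331.8 rad/s.  Crank-pin speed |V_A| = rω = 4.9437 m/s, perpendicular to OA.
Rod angle: sinφ = −(r/L) sinθ ⇒ φ = -11.817°; ω_rod = −rω cosθ/√(L²−r²sin²θ) = +27.626 rad/s.
V_P = V_A + ω_rod × AP, with AP = 0.0385 m along the rod.
Components: V_Px = −rω sinθ − a·ω_rod·sinφ = -4.3755 m/s;  V_Py = rω cosθ + a·ω_rod·cosφ = -0.78686 m/s.
|V_P| = √(V_Px² + V_Py²) = 4.4457 m/s.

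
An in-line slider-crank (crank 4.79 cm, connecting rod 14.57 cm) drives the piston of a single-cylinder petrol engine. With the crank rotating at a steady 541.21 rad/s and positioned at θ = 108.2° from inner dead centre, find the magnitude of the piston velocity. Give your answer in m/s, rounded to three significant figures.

22.0

ω = 541.2 rad/s
For an in-line slider-crank, x = r cosθ + √(L² − r² sin²θ), so v = −rω sinθ·[1 + r cosθ/√(L² − r² sin²θ)].
With r = 0.0479 m, L = 0.1457 m, θ = 108.2°: √(L² − r² sin²θ) = 0.13841 m.
v = −0.0479·541.2·0.94997·[1 + 0.0479·-0.31233/0.13841] = -21.965 m/s.
|v| = 21.965 m/s.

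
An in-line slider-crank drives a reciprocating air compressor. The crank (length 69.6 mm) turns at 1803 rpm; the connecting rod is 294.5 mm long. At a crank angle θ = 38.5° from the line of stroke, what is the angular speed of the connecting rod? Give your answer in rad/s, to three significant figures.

35.3

ω = 188.8 rad/s (converted from 1803 rpm).
The rod makes angle φ with the slider axis where L sinφ = r sinθ; differentiating, L cosφ·φ̇ = r ω cosθ.
L cosφ = √(L² − r² sin²θ) = 0.2913 m.
|ω_rod| = r ω |cosθ| / √(L² − r² sin²θ) = 0.0696·188.8·0.78261/0.2913 = 35.306 rad/s.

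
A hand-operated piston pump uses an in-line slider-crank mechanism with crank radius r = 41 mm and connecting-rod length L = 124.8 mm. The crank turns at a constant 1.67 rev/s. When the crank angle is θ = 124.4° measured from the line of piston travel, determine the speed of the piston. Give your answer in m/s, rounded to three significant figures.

0.287

ω = 2π·1.67 = 10.49 rad/s
For an in-line slider-crank, x = r cosθ + √(L² − r² sin²θ), so v = −rω sinθ·[1 + r cosθ/√(L² − r² sin²θ)].
With r = 0.041 m, L = 0.1248 m, θ = 124.4°: √(L² − r² sin²θ) = 0.12013 m.
v = −0.041·10.49·0.82511·[1 + 0.041·-0.56497/0.12013] = -0.28652 m/s.
|v| = 0.28652 m/s.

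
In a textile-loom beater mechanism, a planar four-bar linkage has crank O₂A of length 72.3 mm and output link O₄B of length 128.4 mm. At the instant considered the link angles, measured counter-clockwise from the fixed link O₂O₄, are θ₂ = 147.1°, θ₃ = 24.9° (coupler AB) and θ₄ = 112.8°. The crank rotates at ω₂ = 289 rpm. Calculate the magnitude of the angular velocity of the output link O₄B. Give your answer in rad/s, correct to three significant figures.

14.4

ω₂ = 30.26 rad/s (from 289 rpm).
Differentiating the loop-closure r₂e^{iθ₂}+r₃e^{iθ₃}=r₁+r₄e^{iθ₄} gives r₂ω₂e^{iθ₂}+r₃ω₃e^{iθ₃}=r₄ω₄e^{iθ₄}.
Eliminating the other unknown: ω₄ = r₂ω₂ sin(θ₂−θ₃) / [r₄ sin(θ₄−θ₃)].
Numerator sine = +0.84619; denominator sine = +0.99933.
Result = 0.0723·30.26·(+0.84619) / (0.1284·(+0.99933)) = +14.43 rad/s; magnitude 14.43 rad/s.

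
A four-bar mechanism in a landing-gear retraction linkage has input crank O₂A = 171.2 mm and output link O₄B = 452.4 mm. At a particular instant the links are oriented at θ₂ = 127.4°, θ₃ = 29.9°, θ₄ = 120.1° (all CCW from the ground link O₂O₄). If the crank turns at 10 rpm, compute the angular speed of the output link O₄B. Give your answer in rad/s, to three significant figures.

0.393

ω₂ = 1.047 rad/s (from 10 rpm).
Differentiating the loop-closure r₂e^{iθ₂}+r₃e^{iθ₃}=r₁+r₄e^{iθ₄} gives r₂ω₂e^{iθ₂}+r₃ω₃e^{iθ₃}=r₄ω₄e^{iθ₄}.
Eliminating the other unknown: ω₄ = r₂ω₂ sin(θ₂−θ₃) / [r₄ sin(θ₄−θ₃)].
Numerator sine = +0.99144; denominator sine = +0.99999.
Result = 0.1712·1.047·(+0.99144) / (0.4524·(+0.99999)) = +0.3929 rad/s; magnitude 0.3929 rad/s.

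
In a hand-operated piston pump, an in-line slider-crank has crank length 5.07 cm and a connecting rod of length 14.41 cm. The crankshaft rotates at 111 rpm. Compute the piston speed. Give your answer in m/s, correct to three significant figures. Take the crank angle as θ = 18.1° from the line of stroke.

0.245

ω = 2π·111/60 = 11.62 rad/s
For an in-line slider-crank, x = r cosθ + √(L² − r² sin²θ), so v = −rω sinθ·[1 + r cosθ/√(L² − r² sin²θ)].
With r = 0.0507 m, L = 0.1441 m, θ = 18.1°: √(L² − r² sin²θ) = 0.14324 m.
v = −0.0507·11.62·0.31068·[1 + 0.0507·0.95052/0.14324] = -0.24469 m/s.
|v| = 0.24469 m/s.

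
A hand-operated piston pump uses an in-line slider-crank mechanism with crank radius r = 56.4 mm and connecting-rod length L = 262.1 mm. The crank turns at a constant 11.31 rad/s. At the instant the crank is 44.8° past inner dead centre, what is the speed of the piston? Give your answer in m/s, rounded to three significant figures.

0.519

ω = 11.31 rad/s
For an in-line slider-crank, x = r cosθ + √(L² − r² sin²θ), so v = −rω sinθ·[1 + r cosθ/√(L² − r² sin²θ)].
With r = 0.0564 m, L = 0.2621 m, θ = 44.8°: √(L² − r² sin²θ) = 0.25907 m.
v = −0.0564·11.31·0.70463·[1 + 0.0564·0.70957/0.25907] = -0.51891 m/s.
|v| = 0.51891 m/s.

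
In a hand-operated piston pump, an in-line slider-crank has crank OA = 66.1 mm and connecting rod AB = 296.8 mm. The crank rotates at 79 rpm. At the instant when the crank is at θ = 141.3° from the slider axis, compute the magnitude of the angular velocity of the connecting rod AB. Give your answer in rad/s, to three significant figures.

1.45

ω = 8.273 rad/s (converted from 79 rpm).
The rod makes angle φ with the slider axis where L sinφ = r sinθ; differentiating, L cosφ·φ̇ = r ω cosθ.
L cosφ = √(L² − r² sin²θ) = 0.29391 m.
|ω_rod| = r ω |cosθ| / √(L² − r² sin²θ) = 0.0661·8.273·0.78043/0.29391 = 1.452 rad/s.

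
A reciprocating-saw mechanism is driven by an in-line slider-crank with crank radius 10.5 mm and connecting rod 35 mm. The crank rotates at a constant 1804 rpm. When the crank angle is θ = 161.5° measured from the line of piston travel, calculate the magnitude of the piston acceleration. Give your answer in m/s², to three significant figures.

264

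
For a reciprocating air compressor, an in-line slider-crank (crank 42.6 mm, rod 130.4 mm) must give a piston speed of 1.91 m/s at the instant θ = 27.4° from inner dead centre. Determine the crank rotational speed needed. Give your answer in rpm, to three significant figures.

719

For an in-line slider-crank, |v_piston| = rω|sinθ|·[1 + r cosθ/√(L² − r² sin²θ)].
With r = 0.0426 m, L = 0.1304 m, θ = 27.4°: the bracketed kinematic factor |dx/dθ| = 0.025356 m.
ω = v/|dx/dθ| = 1.91/0.025356 = 75.328 rad/s.
N = 60ω/(2π) = 719.33 rpm.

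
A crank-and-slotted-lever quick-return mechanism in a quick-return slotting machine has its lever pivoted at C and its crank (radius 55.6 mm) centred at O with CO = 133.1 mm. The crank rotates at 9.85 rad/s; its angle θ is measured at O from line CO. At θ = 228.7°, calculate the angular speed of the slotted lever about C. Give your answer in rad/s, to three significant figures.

ω = 9.85 rad/s
Crank pin A relative to C: A = (d + r cosθ, r sinθ); lever angle φ = atan2(r sinθ, d + r cosθ).
Differentiating tanφ: φ̇ = rω(d cosθ + r)/(d² + r² + 2dr cosθ).
d² + r² + 2dr cosθ = |CA|² = 0.0110385 m²;  d cosθ + r = -0.032246 m.
|ω_lever| = |0.0556·9.85·-0.032246| / 0.0110385 = 1.5999 rad/s.

1.60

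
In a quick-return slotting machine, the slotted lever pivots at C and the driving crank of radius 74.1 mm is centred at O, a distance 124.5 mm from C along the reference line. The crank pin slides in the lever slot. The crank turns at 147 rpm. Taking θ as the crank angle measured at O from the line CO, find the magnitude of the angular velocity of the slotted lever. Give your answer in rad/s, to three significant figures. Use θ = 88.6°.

4.10

ω = 15.39 rad/s (from 147 rpm).
Crank pin A relative to C: A = (d + r cosθ, r sinθ); lever angle φ = atan2(r sinθ, d + r cosθ).
Differentiating tanφ: φ̇ = rω(d cosθ + r)/(d² + r² + 2dr cosθ).
d² + r² + 2dr cosθ = |CA|² = 0.0214419 m²;  d cosθ + r = +0.077142 m.
|ω_lever| = |0.0741·15.39·+0.077142| / 0.0214419 = 4.1039 rad/s.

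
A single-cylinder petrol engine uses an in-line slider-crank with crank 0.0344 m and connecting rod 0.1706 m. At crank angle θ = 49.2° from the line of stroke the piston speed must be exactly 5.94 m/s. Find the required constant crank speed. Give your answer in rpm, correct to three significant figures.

1920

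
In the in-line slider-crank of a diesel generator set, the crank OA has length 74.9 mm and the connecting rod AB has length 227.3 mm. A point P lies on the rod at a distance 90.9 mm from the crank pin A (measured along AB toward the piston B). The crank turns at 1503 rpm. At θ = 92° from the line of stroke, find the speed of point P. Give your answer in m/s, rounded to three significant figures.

ω = 157.4 rad/s.  Crank-pin speed |V_A| = rω = 11.789 m/s, perpendicular to OA.
Rod angle: sinφ = −(r/L) sinθ ⇒ φ = -19.227°; ω_rod = −rω cosθ/√(L²−r²sin²θ) = +1.917 rad/s.
V_P = V_A + ω_rod × AP, with AP = 0.0909 m along the rod.
Components: V_Px = −rω sinθ − a·ω_rod·sinφ = -11.724 m/s;  V_Py = rω cosθ + a·ω_rod·cosφ = -0.24689 m/s.
|V_P| = √(V_Px² + V_Py²) = 11.727 m/s.

11.7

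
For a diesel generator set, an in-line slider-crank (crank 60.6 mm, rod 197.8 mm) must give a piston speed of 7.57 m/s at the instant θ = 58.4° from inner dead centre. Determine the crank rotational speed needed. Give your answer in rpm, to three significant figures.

For an in-line slider-crank, |v_piston| = rω|sinθ|·[1 + r cosθ/√(L² − r² sin²θ)].
With r = 0.0606 m, L = 0.1978 m, θ = 58.4°: the bracketed kinematic factor |dx/dθ| = 0.060198 m.
ω = v/|dx/dθ| = 7.57/0.060198 = 125.75 rad/s.
N = 60ω/(2π) = 1200.8 rpm.

1200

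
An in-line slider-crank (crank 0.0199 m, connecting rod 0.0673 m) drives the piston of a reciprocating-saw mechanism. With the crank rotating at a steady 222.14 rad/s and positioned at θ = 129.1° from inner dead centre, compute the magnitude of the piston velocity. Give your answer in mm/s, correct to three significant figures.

ω = 222.1 rad/s
For an in-line slider-crank, x = r cosθ + √(L² − r² sin²θ), so v = −rω sinθ·[1 + r cosθ/√(L² − r² sin²θ)].
With r = 0.0199 m, L = 0.0673 m, θ = 129.1°: √(L² − r² sin²θ) = 0.065504 m.
v = −0.0199·222.1·0.77605·[1 + 0.0199·-0.63068/0.065504] = -2.7733 m/s.
|v| = 2.7733 m/s = 2773.3 mm/s.

2770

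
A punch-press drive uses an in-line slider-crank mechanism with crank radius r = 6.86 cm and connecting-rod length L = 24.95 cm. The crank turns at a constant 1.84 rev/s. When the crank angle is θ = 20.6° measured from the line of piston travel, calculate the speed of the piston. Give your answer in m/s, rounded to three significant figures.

ω = 2π·1.84 = 11.56 rad/s
For an in-line slider-crank, x = r cosθ + √(L² − r² sin²θ), so v = −rω sinθ·[1 + r cosθ/√(L² − r² sin²θ)].
With r = 0.0686 m, L = 0.2495 m, θ = 20.6°: √(L² − r² sin²θ) = 0.24833 m.
v = −0.0686·11.56·0.35184·[1 + 0.0686·0.93606/0.24833] = -0.3512 m/s.
|v| = 0.3512 m/s.

0.351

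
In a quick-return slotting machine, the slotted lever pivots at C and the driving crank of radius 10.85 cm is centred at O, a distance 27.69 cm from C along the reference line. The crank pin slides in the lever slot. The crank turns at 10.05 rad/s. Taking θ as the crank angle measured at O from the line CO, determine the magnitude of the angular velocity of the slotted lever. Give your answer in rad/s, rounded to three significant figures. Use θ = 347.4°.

ω = 10.05 rad/s
Crank pin A relative to C: A = (d + r cosθ, r sinθ); lever angle φ = atan2(r sinθ, d + r cosθ).
Differentiating tanφ: φ̇ = rω(d cosθ + r)/(d² + r² + 2dr cosθ).
d² + r² + 2dr cosθ = |CA|² = 0.147086 m²;  d cosθ + r = +0.37873 m.
|ω_lever| = |0.1085·10.05·+0.37873| / 0.147086 = 2.8077 rad/s.

2.81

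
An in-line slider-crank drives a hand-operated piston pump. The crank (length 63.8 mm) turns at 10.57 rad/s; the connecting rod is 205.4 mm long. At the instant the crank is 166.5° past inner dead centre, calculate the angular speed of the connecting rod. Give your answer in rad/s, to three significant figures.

3.20

ω = 10.57 rad/s
The rod makes angle φ with the slider axis where L sinφ = r sinθ; differentiating, L cosφ·φ̇ = r ω cosθ.
L cosφ = √(L² − r² sin²θ) = 0.20486 m.
|ω_rod| = r ω |cosθ| / √(L² − r² sin²θ) = 0.0638·10.57·0.97237/0.20486 = 3.2009 rad/s.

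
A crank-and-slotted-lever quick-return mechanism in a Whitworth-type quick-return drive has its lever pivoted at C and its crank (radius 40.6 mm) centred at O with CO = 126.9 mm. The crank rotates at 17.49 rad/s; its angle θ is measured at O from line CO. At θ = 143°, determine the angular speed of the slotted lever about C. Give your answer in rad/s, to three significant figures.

4.53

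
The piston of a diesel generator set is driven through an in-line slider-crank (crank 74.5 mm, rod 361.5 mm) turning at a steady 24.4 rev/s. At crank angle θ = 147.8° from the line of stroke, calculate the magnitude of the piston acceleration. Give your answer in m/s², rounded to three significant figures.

ω = 2π·24.4 = 153.3 rad/s
x(θ) = r cosθ + √(L² − r² sin²θ); with ω constant, a = ω²·d²x/dθ².
d²x/dθ² = −r cosθ − r²(cos2θ)/√u − r⁴ sin²2θ/(4u^{3/2}),  u = L² − r² sin²θ = 0.129106 m².
Substituting r = 0.0745 m, L = 0.3615 m, θ = 147.8°: d²x/dθ² = +0.056232 m.
a = ω²·d²x/dθ² = (153.3)²·(+0.056232) = +1321.7 m/s²;  |a| = 1321.7 m/s².

1320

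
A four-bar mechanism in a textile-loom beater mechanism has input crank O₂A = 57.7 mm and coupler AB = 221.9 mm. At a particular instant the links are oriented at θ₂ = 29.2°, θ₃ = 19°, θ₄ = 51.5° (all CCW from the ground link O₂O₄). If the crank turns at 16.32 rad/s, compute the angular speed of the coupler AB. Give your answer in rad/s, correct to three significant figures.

ω₂ = 16.32 rad/s
Differentiating the loop-closure r₂e^{iθ₂}+r₃e^{iθ₃}=r₁+r₄e^{iθ₄} gives r₂ω₂e^{iθ₂}+r₃ω₃e^{iθ₃}=r₄ω₄e^{iθ₄}.
Eliminating the other unknown: ω₃ = r₂ω₂ sin(θ₄−θ₂) / [r₃ sin(θ₃−θ₄)].
Numerator sine = +0.37946; denominator sine = -0.53730.
Result = 0.0577·16.32·(+0.37946) / (0.2219·(-0.53730)) = -2.997 rad/s; magnitude 2.997 rad/s.

3.00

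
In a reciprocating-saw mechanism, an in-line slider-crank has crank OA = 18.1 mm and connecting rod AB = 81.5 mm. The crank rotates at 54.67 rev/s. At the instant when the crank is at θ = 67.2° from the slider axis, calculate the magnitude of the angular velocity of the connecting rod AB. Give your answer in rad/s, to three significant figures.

ω = 343.5 rad/s (converted from 54.67 rev/s).
The rod makes angle φ with the slider axis where L sinφ = r sinθ; differentiating, L cosφ·φ̇ = r ω cosθ.
L cosφ = √(L² − r² sin²θ) = 0.079774 m.
|ω_rod| = r ω |cosθ| / √(L² − r² sin²θ) = 0.0181·343.5·0.38752/0.079774 = 30.202 rad/s.

30.2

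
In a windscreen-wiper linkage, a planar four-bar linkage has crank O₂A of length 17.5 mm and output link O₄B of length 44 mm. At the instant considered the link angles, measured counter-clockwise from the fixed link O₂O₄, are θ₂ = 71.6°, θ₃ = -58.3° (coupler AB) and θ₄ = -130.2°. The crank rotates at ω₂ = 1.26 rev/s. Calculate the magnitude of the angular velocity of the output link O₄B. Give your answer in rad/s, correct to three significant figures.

2.54

ω₂ = 7.917 rad/s (from 1.26 rev/s).
Differentiating the loop-closure r₂e^{iθ₂}+r₃e^{iθ₃}=r₁+r₄e^{iθ₄} gives r₂ω₂e^{iθ₂}+r₃ω₃e^{iθ₃}=r₄ω₄e^{iθ₄}.
Eliminating the other unknown: ω₄ = r₂ω₂ sin(θ₂−θ₃) / [r₄ sin(θ₄−θ₃)].
Numerator sine = +0.76717; denominator sine = -0.95052.
Result = 0.0175·7.917·(+0.76717) / (0.044·(-0.95052)) = -2.5414 rad/s; magnitude 2.5414 rad/s.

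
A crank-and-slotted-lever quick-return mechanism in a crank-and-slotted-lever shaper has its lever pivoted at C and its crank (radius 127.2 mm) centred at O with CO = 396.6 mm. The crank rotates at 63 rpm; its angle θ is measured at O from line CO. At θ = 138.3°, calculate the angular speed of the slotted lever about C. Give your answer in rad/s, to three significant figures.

1.44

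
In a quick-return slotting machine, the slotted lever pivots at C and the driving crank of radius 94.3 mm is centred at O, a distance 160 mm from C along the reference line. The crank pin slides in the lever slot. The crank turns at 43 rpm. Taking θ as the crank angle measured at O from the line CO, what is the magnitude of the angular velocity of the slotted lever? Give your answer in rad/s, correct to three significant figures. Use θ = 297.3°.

ω = 4.503 rad/s (from 43 rpm).
Crank pin A relative to C: A = (d + r cosθ, r sinθ); lever angle φ = atan2(r sinθ, d + r cosθ).
Differentiating tanφ: φ̇ = rω(d cosθ + r)/(d² + r² + 2dr cosθ).
d² + r² + 2dr cosθ = |CA|² = 0.0483327 m²;  d cosθ + r = +0.16768 m.
|ω_lever| = |0.0943·4.503·+0.16768| / 0.0483327 = 1.4732 rad/s.

1.47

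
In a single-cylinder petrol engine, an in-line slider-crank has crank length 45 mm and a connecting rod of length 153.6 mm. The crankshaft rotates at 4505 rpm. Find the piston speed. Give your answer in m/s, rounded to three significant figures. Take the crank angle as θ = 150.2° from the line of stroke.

ω = 2π·4505/60 = 471.8 rad/s
For an in-line slider-crank, x = r cosθ + √(L² − r² sin²θ), so v = −rω sinθ·[1 + r cosθ/√(L² − r² sin²θ)].
With r = 0.045 m, L = 0.1536 m, θ = 150.2°: √(L² − r² sin²θ) = 0.15196 m.
v = −0.045·471.8·0.49697·[1 + 0.045·-0.86777/0.15196] = -7.8393 m/s.
|v| = 7.8393 m/s.

7.84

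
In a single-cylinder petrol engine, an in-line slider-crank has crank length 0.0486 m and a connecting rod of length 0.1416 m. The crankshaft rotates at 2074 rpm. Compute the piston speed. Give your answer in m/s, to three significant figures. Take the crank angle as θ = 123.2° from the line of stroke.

7.10

ω = 2π·2074/60 = 217.2 rad/s
For an in-line slider-crank, x = r cosθ + √(L² − r² sin²θ), so v = −rω sinθ·[1 + r cosθ/√(L² − r² sin²θ)].
With r = 0.0486 m, L = 0.1416 m, θ = 123.2°: √(L² − r² sin²θ) = 0.13563 m.
v = −0.0486·217.2·0.83676·[1 + 0.0486·-0.54756/0.13563] = -7.0994 m/s.
|v| = 7.0994 m/s.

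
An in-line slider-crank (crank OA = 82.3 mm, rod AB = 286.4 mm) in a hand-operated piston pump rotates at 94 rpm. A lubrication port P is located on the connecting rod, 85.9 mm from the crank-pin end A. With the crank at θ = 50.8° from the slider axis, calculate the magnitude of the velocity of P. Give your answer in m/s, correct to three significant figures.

0.754

ω = 9.844 rad/s.  Crank-pin speed |V_A| = rω = 0.81013 m/s, perpendicular to OA.
Rod angle: sinφ = −(r/L) sinθ ⇒ φ = -12.867°; ω_rod = −rω cosθ/√(L²−r²sin²θ) = -1.8339 rad/s.
V_P = V_A + ω_rod × AP, with AP = 0.0859 m along the rod.
Components: V_Px = −rω sinθ − a·ω_rod·sinφ = -0.66289 m/s;  V_Py = rω cosθ + a·ω_rod·cosφ = +0.35846 m/s.
|V_P| = √(V_Px² + V_Py²) = 0.7536 m/s.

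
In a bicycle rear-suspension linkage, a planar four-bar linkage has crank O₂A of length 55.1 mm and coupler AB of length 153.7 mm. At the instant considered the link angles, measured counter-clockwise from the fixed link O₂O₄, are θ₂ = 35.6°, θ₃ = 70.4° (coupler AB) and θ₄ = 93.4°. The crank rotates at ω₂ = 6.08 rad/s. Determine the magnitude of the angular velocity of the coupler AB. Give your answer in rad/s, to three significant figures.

4.72

ω₂ = 6.08 rad/s
Differentiating the loop-closure r₂e^{iθ₂}+r₃e^{iθ₃}=r₁+r₄e^{iθ₄} gives r₂ω₂e^{iθ₂}+r₃ω₃e^{iθ₃}=r₄ω₄e^{iθ₄}.
Eliminating the other unknown: ω₃ = r₂ω₂ sin(θ₄−θ₂) / [r₃ sin(θ₃−θ₄)].
Numerator sine = +0.84619; denominator sine = -0.39073.
Result = 0.0551·6.08·(+0.84619) / (0.1537·(-0.39073)) = -4.7203 rad/s; magnitude 4.7203 rad/s.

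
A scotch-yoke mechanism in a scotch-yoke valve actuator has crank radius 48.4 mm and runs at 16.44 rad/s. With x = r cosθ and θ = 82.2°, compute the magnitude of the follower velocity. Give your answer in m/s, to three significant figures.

ω = 16.44 rad/s
x = r cosθ ⇒ ẋ = −rω sinθ.
|v| = rω|sinθ| = 0.0484·16.44·|sin 82.2°| = 0.78833 m/s.

0.788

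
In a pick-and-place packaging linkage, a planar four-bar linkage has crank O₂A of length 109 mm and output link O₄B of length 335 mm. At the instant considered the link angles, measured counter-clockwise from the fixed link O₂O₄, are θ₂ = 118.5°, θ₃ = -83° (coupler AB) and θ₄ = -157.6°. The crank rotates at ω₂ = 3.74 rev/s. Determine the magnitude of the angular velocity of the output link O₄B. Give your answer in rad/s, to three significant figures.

ω₂ = 23.5 rad/s (from 3.74 rev/s).
Differentiating the loop-closure r₂e^{iθ₂}+r₃e^{iθ₃}=r₁+r₄e^{iθ₄} gives r₂ω₂e^{iθ₂}+r₃ω₃e^{iθ₃}=r₄ω₄e^{iθ₄}.
Eliminating the other unknown: ω₄ = r₂ω₂ sin(θ₂−θ₃) / [r₄ sin(θ₄−θ₃)].
Numerator sine = -0.36650; denominator sine = -0.96410.
Result = 0.109·23.5·(-0.36650) / (0.335·(-0.96410)) = +2.9066 rad/s; magnitude 2.9066 rad/s.

2.91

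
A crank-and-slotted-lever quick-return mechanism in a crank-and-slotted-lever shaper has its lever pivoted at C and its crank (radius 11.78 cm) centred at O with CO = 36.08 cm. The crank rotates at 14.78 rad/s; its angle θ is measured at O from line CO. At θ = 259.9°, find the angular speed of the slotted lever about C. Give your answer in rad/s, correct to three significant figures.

ω = 14.78 rad/s
Crank pin A relative to C: A = (d + r cosθ, r sinθ); lever angle φ = atan2(r sinθ, d + r cosθ).
Differentiating tanφ: φ̇ = rω(d cosθ + r)/(d² + r² + 2dr cosθ).
d² + r² + 2dr cosθ = |CA|² = 0.129147 m²;  d cosθ + r = +0.054528 m.
|ω_lever| = |0.1178·14.78·+0.054528| / 0.129147 = 0.73511 rad/s.

0.735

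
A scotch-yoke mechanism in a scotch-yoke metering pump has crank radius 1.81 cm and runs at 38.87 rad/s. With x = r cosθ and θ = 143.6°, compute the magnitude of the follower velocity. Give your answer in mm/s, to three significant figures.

417

ω = 38.87 rad/s
x = r cosθ ⇒ ẋ = −rω sinθ.
|v| = rω|sinθ| = 0.0181·38.87·|sin 143.6°| = 0.4175 m/s = 417.5 mm/s.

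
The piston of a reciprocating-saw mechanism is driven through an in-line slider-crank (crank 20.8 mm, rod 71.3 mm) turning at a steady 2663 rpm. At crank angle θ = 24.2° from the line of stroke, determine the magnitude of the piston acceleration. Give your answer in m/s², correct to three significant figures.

1800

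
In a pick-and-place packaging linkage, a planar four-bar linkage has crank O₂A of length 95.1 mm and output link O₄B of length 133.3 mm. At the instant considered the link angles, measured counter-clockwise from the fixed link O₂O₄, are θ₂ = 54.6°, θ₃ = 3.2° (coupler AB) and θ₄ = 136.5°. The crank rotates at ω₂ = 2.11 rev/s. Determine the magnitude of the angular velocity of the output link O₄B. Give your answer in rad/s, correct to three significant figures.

ω₂ = 13.26 rad/s (from 2.11 rev/s).
Differentiating the loop-closure r₂e^{iθ₂}+r₃e^{iθ₃}=r₁+r₄e^{iθ₄} gives r₂ω₂e^{iθ₂}+r₃ω₃e^{iθ₃}=r₄ω₄e^{iθ₄}.
Eliminating the other unknown: ω₄ = r₂ω₂ sin(θ₂−θ₃) / [r₄ sin(θ₄−θ₃)].
Numerator sine = +0.78152; denominator sine = +0.72777.
Result = 0.0951·13.26·(+0.78152) / (0.1333·(+0.72777)) = +10.157 rad/s; magnitude 10.157 rad/s.

10.2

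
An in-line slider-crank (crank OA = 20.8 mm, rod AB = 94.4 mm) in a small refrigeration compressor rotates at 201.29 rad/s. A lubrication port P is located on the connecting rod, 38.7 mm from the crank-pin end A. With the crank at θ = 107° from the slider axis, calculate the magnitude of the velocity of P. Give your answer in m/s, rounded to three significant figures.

3.96

ω = 201.3 rad/s.  Crank-pin speed |V_A| = rω = 4.1868 m/s, perpendicular to OA.
Rod angle: sinφ = −(r/L) sinθ ⇒ φ = -12.164°; ω_rod = −rω cosθ/√(L²−r²sin²θ) = +13.265 rad/s.
V_P = V_A + ω_rod × AP, with AP = 0.0387 m along the rod.
Components: V_Px = −rω sinθ − a·ω_rod·sinφ = -3.8957 m/s;  V_Py = rω cosθ + a·ω_rod·cosφ = -0.72228 m/s.
|V_P| = √(V_Px² + V_Py²) = 3.9621 m/s.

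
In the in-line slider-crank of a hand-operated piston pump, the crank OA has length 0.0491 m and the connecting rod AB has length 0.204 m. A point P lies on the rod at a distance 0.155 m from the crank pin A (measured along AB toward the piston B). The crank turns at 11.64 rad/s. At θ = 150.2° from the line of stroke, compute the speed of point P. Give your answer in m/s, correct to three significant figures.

0.267

ω = 11.64 rad/s.  Crank-pin speed |V_A| = rω = 0.57152 m/s, perpendicular to OA.
Rod angle: sinφ = −(r/L) sinθ ⇒ φ = -6.870°; ω_rod = −rω cosθ/√(L²−r²sin²θ) = +2.4487 rad/s.
V_P = V_A + ω_rod × AP, with AP = 0.155 m along the rod.
Components: V_Px = −rω sinθ − a·ω_rod·sinφ = -0.23863 m/s;  V_Py = rω cosθ + a·ω_rod·cosφ = -0.11912 m/s.
|V_P| = √(V_Px² + V_Py²) = 0.26671 m/s.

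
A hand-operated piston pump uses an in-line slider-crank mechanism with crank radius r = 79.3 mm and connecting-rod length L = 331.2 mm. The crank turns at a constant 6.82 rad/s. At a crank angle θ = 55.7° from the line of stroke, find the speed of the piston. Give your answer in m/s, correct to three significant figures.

0.508

ω = 6.82 rad/s
For an in-line slider-crank, x = r cosθ + √(L² − r² sin²θ), so v = −rω sinθ·[1 + r cosθ/√(L² − r² sin²θ)].
With r = 0.0793 m, L = 0.3312 m, θ = 55.7°: √(L² − r² sin²θ) = 0.32466 m.
v = −0.0793·6.82·0.82610·[1 + 0.0793·0.56353/0.32466] = -0.50827 m/s.
|v| = 0.50827 m/s.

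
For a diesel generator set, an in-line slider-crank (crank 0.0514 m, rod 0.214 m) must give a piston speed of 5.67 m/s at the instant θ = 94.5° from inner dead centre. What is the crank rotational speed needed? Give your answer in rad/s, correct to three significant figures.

113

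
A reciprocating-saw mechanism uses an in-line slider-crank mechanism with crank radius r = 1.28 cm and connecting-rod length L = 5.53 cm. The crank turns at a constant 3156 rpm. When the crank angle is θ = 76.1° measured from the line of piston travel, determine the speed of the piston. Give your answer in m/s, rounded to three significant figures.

4.34

ω = 2π·3156/60 = 330.5 rad/s
For an in-line slider-crank, x = r cosθ + √(L² − r² sin²θ), so v = −rω sinθ·[1 + r cosθ/√(L² − r² sin²θ)].
With r = 0.0128 m, L = 0.0553 m, θ = 76.1°: √(L² − r² sin²θ) = 0.053886 m.
v = −0.0128·330.5·0.97072·[1 + 0.0128·0.24023/0.053886] = -4.3408 m/s.
|v| = 4.3408 m/s.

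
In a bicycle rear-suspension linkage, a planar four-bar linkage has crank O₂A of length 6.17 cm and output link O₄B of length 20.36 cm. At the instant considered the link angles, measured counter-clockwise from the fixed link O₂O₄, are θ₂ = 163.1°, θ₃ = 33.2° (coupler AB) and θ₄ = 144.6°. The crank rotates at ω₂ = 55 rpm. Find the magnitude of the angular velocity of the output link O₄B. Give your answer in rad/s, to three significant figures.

1.44

ω₂ = 5.76 rad/s (from 55 rpm).
Differentiating the loop-closure r₂e^{iθ₂}+r₃e^{iθ₃}=r₁+r₄e^{iθ₄} gives r₂ω₂e^{iθ₂}+r₃ω₃e^{iθ₃}=r₄ω₄e^{iθ₄}.
Eliminating the other unknown: ω₄ = r₂ω₂ sin(θ₂−θ₃) / [r₄ sin(θ₄−θ₃)].
Numerator sine = +0.76717; denominator sine = +0.93106.
Result = 0.0617·5.76·(+0.76717) / (0.2036·(+0.93106)) = +1.4382 rad/s; magnitude 1.4382 rad/s.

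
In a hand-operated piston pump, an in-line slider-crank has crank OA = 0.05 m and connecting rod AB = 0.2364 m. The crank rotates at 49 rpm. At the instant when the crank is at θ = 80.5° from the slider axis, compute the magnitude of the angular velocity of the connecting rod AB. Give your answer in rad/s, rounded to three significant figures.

0.183

ω = 5.131 rad/s (converted from 49 rpm).
The rod makes angle φ with the slider axis where L sinφ = r sinθ; differentiating, L cosφ·φ̇ = r ω cosθ.
L cosφ = √(L² − r² sin²θ) = 0.2312 m.
|ω_rod| = r ω |cosθ| / √(L² − r² sin²θ) = 0.05·5.131·0.16505/0.2312 = 0.18315 rad/s.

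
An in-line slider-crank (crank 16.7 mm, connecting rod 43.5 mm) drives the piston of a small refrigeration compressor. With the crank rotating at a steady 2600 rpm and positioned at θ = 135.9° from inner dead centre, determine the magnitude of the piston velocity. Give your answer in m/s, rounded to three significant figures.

2.26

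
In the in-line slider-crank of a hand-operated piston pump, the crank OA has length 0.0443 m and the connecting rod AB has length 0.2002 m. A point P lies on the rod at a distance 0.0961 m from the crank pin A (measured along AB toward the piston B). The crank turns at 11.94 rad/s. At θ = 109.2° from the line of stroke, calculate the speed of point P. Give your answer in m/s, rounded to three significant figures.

ω = 11.94 rad/s.  Crank-pin speed |V_A| = rω = 0.52894 m/s, perpendicular to OA.
Rod angle: sinφ = −(r/L) sinθ ⇒ φ = -12.062°; ω_rod = −rω cosθ/√(L²−r²sin²θ) = +0.8885 rad/s.
V_P = V_A + ω_rod × AP, with AP = 0.0961 m along the rod.
Components: V_Px = −rω sinθ − a·ω_rod·sinφ = -0.48168 m/s;  V_Py = rω cosθ + a·ω_rod·cosφ = -0.090451 m/s.
|V_P| = √(V_Px² + V_Py²) = 0.4901 m/s.

0.490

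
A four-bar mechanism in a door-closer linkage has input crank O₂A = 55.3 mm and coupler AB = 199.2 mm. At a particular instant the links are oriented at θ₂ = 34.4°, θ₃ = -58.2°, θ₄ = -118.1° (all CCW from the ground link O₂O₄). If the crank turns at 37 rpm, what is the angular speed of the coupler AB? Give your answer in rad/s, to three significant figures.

ω₂ = 3.875 rad/s (from 37 rpm).
Differentiating the loop-closure r₂e^{iθ₂}+r₃e^{iθ₃}=r₁+r₄e^{iθ₄} gives r₂ω₂e^{iθ₂}+r₃ω₃e^{iθ₃}=r₄ω₄e^{iθ₄}.
Eliminating the other unknown: ω₃ = r₂ω₂ sin(θ₄−θ₂) / [r₃ sin(θ₃−θ₄)].
Numerator sine = -0.46175; denominator sine = +0.86515.
Result = 0.0553·3.875·(-0.46175) / (0.1992·(+0.86515)) = -0.57409 rad/s; magnitude 0.57409 rad/s.

0.574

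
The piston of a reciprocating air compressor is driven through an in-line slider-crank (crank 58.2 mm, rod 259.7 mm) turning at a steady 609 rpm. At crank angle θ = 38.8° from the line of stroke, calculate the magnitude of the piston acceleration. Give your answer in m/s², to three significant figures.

ω = 2π·609/60 = 63.77 rad/s
x(θ) = r cosθ + √(L² − r² sin²θ); with ω constant, a = ω²·d²x/dθ².
d²x/dθ² = −r cosθ − r²(cos2θ)/√u − r⁴ sin²2θ/(4u^{3/2}),  u = L² − r² sin²θ = 0.0661142 m².
Substituting r = 0.0582 m, L = 0.2597 m, θ = 38.8°: d²x/dθ² = -0.048347 m.
a = ω²·d²x/dθ² = (63.77)²·(-0.048347) = -196.64 m/s²;  |a| = 196.64 m/s².

197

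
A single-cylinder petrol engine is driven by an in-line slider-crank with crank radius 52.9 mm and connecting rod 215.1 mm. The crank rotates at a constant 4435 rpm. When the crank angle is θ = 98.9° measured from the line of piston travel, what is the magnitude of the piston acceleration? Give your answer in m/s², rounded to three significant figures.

4520

ω = 2π·4435/60 = 464.4 rad/s
x(θ) = r cosθ + √(L² − r² sin²θ); with ω constant, a = ω²·d²x/dθ².
d²x/dθ² = −r cosθ − r²(cos2θ)/√u − r⁴ sin²2θ/(4u^{3/2}),  u = L² − r² sin²θ = 0.0435366 m².
Substituting r = 0.0529 m, L = 0.2151 m, θ = 98.9°: d²x/dθ² = +0.020934 m.
a = ω²·d²x/dθ² = (464.4)²·(+0.020934) = +4515.3 m/s²;  |a| = 4515.3 m/s².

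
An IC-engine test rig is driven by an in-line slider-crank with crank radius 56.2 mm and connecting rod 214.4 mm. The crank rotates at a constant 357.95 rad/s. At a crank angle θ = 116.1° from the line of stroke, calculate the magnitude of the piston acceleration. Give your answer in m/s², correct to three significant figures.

4340

ω = 357.9 rad/s
x(θ) = r cosθ + √(L² − r² sin²θ); with ω constant, a = ω²·d²x/dθ².
d²x/dθ² = −r cosθ − r²(cos2θ)/√u − r⁴ sin²2θ/(4u^{3/2}),  u = L² − r² sin²θ = 0.0434202 m².
Substituting r = 0.0562 m, L = 0.2144 m, θ = 116.1°: d²x/dθ² = +0.033843 m.
a = ω²·d²x/dθ² = (357.9)²·(+0.033843) = +4336.2 m/s²;  |a| = 4336.2 m/s².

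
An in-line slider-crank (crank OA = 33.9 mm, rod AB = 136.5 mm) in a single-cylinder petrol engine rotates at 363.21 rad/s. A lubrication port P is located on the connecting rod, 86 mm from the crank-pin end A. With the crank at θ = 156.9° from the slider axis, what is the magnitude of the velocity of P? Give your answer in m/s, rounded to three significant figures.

5.88

ω = 363.2 rad/s.  Crank-pin speed |V_A| = rω = 12.313 m/s, perpendicular to OA.
Rod angle: sinφ = −(r/L) sinθ ⇒ φ = -5.592°; ω_rod = −rω cosθ/√(L²−r²sin²θ) = +83.368 rad/s.
V_P = V_A + ω_rod × AP, with AP = 0.086 m along the rod.
Components: V_Px = −rω sinθ − a·ω_rod·sinφ = -4.1322 m/s;  V_Py = rω cosθ + a·ω_rod·cosφ = -4.1901 m/s.
|V_P| = √(V_Px² + V_Py²) = 5.8849 m/s.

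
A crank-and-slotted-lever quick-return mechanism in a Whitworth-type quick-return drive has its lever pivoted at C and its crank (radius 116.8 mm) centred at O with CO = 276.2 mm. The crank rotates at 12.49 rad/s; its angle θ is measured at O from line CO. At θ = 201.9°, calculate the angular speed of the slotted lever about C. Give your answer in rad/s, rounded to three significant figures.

ω = 12.49 rad/s
Crank pin A relative to C: A = (d + r cosθ, r sinθ); lever angle φ = atan2(r sinθ, d + r cosθ).
Differentiating tanφ: φ̇ = rω(d cosθ + r)/(d² + r² + 2dr cosθ).
d² + r² + 2dr cosθ = |CA|² = 0.0300644 m²;  d cosθ + r = -0.13947 m.
|ω_lever| = |0.1168·12.49·-0.13947| / 0.0300644 = 6.7675 rad/s.

6.77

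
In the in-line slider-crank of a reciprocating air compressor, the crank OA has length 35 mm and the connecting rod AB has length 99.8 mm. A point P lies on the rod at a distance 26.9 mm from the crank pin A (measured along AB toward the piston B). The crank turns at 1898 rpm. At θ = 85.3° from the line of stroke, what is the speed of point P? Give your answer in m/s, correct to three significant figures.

7.00

ω = 198.8 rad/s.  Crank-pin speed |V_A| = rω = 6.9565 m/s, perpendicular to OA.
Rod angle: sinφ = −(r/L) sinθ ⇒ φ = -20.458°; ω_rod = −rω cosθ/√(L²−r²sin²θ) = -6.096 rad/s.
V_P = V_A + ω_rod × AP, with AP = 0.0269 m along the rod.
Components: V_Px = −rω sinθ − a·ω_rod·sinφ = -6.9905 m/s;  V_Py = rω cosθ + a·ω_rod·cosφ = +0.41637 m/s.
|V_P| = √(V_Px² + V_Py²) = 7.0028 m/s.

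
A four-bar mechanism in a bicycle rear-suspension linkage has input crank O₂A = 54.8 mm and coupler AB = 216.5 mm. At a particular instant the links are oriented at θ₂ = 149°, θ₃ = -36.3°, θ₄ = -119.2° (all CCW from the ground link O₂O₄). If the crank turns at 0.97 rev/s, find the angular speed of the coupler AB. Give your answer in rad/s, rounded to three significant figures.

1.55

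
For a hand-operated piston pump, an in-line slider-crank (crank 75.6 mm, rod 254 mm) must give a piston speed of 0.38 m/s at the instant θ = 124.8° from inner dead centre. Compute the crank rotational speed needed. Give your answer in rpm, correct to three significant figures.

70.9

For an in-line slider-crank, |v_piston| = rω|sinθ|·[1 + r cosθ/√(L² − r² sin²θ)].
With r = 0.0756 m, L = 0.254 m, θ = 124.8°: the bracketed kinematic factor |dx/dθ| = 0.051204 m.
ω = v/|dx/dθ| = 0.38/0.051204 = 7.4213 rad/s.
N = 60ω/(2π) = 70.868 rpm.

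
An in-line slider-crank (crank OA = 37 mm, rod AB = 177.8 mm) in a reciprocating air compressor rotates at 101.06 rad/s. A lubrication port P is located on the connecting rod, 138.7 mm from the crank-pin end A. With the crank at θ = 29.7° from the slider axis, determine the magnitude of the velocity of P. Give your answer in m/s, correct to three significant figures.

2.23

ω = 101.1 rad/s.  Crank-pin speed |V_A| = rω = 3.7392 m/s, perpendicular to OA.
Rod angle: sinφ = −(r/L) sinθ ⇒ φ = -5.918°; ω_rod = −rω cosθ/√(L²−r²sin²θ) = -18.366 rad/s.
V_P = V_A + ω_rod × AP, with AP = 0.1387 m along the rod.
Components: V_Px = −rω sinθ − a·ω_rod·sinφ = -2.1153 m/s;  V_Py = rω cosθ + a·ω_rod·cosφ = +0.71427 m/s.
|V_P| = √(V_Px² + V_Py²) = 2.2326 m/s.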